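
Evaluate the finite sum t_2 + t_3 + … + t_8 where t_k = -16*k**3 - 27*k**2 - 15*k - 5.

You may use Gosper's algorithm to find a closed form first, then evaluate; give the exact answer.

Compute t_(k+1)/t_k: get (16*k**3 + 75*k**2 + 117*k + 63)/(16*k**3 + 27*k**2 + 15*k + 5).
Normal form (A,B,C) = (1, 1, k**3 + 27*k**2/16 + 15*k/16 + 5/16).
Need (1)·f(k+1) − (1)·f(k) = k**3 + 27*k**2/16 + 15*k/16 + 5/16.
Degrees (0,0,3) ⇒ d ≤ 4.
Solve for f: f(k) = k*(4*k**3 + k**2 - 2*k + 2)/16 (degree 4 ≤ 4).
Certificate R = B(k−1)f/C = k*(4*k**3 + k**2 - 2*k + 2)/(16*k**3 + 27*k**2 + 15*k + 5) gives s_k = k*(-4*k**3 - k**2 + 2*k - 2).
Δs = -16*k**3 - 27*k**2 - 15*k - 5, as required.
Sum = s_(9) − s_(2); s_(9) = -26829, s_(2) = -68 ⇒ -26761.

Σ = -26761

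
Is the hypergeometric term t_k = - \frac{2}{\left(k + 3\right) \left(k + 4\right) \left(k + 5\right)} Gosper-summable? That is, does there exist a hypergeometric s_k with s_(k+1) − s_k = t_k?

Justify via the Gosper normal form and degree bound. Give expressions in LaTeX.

Yes. s_k = \frac{k \left(- k - 7\right)}{12 \left(k + 3\right) \left(k + 4\right)}.

r(k) = (k + 3)/(k + 6) after simplifying.
Factor: A=k + 3; B=k + 6; C=1.
Solve (k + 3)·f(k+1) − (k + 5)·f(k) = 1.
From deg A=1, deg B=1, deg C=0: d=2.
Solving with deg f ≤ 2: f(k) = k*(k + 7)/24.
Then R = B(k−1)f/C = k*(k + 5)*(k + 7)/24, so s_k = R(k)·t_k = k*(-k - 7)/(12*(k + 3)*(k + 4)).
s_(k+1) − s_k = -2/(k**3 + 12*k**2 + 47*k + 60) = t_k.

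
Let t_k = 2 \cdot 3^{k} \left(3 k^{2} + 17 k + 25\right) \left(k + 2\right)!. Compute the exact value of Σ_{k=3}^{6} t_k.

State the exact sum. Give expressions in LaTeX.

Σ = 14285101680

The ratio is 3*(3*k**3 + 32*k**2 + 114*k + 135)/(3*k**2 + 17*k + 25).
Take A(k)=3*k + 9, B(k)=1, C(k)=k**2 + 17*k/3 + 25/3.
Need (3*k + 9)·f(k+1) − (1)·f(k) = k**2 + 17*k/3 + 25/3.
Bound: deg f ≤ 1.
Solve for f: f(k) = (k + 2)/3 (degree 1 ≤ 1).
Then R = B(k−1)f/C = (k + 2)/(3*k**2 + 17*k + 25), so s_k = R(k)·t_k = 2*3**k*(k + 2)*factorial(k + 2).
Check: Δs_k = 2*3**k*(3*k**2 + 17*k + 25)*factorial(k + 2). ✓
Telescoping: Σ = s_(7) − s_(3) = 14285134080 − (32400) = 14285101680.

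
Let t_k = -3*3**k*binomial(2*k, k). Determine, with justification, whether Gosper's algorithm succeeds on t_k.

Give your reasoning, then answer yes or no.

r(k) = 6*(2*k + 1)/(k + 1) after simplifying.
Factor: A=12*k + 6; B=k + 1; C=1.
f must satisfy (12*k + 6)·f(k+1) − (k)·f(k) = 1.
Degrees (1,1,0) ⇒ d ≤ -1.
Bound -1 < 0, so the key equation has no polynomial solution.

No. Not Gosper-summable.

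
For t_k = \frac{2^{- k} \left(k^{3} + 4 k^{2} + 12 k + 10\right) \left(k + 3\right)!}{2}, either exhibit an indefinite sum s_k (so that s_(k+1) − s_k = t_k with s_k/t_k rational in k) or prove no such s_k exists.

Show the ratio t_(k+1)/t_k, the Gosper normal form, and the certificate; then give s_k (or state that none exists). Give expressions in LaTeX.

s_k = 2^{- k} \left(k^{2} + 3\right) \left(k + 3\right)!

t_(k+1)/t_k = (k**4 + 11*k**3 + 51*k**2 + 119*k + 108)/(2*(k**3 + 4*k**2 + 12*k + 10)).
Factor: A=k/2 + 2; B=1; C=k**3 + 4*k**2 + 12*k + 10.
f must satisfy (k/2 + 2)·f(k+1) − (1)·f(k) = k**3 + 4*k**2 + 12*k + 10.
Degrees (1,0,3) ⇒ d ≤ 2.
Coefficient equations give f(k) = 2*(k**2 + 3).
Certificate R = B(k−1)f/C = 2*(k**2 + 3)/(k**3 + 4*k**2 + 12*k + 10) gives s_k = (k**2 + 3)*factorial(k + 3)/2**k.
Δs = (k**3 + 4*k**2 + 12*k + 10)*factorial(k + 3)/(2*2**k), as required.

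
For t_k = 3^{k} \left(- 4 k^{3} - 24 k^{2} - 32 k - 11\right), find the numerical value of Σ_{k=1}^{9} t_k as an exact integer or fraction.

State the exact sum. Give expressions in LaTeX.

Σ = -134690757

The ratio is 3*(4*k**3 + 36*k**2 + 92*k + 71)/(4*k**3 + 24*k**2 + 32*k + 11).
Take A(k)=3, B(k)=1, C(k)=k**3 + 6*k**2 + 8*k + 11/4.
Key eq: (3)·f(k+1) = (1)·f(k) + (k**3 + 6*k**2 + 8*k + 11/4).
d = 3 from the (0,0,3) case.
Coefficient equations give f(k) = (2*k**3 + 3*k**2 - 2*k + 1)/4.
R(k) = B(k−1)·f(k)/C(k) = (2*k**3 + 3*k**2 - 2*k + 1)/(4*k**3 + 24*k**2 + 32*k + 11); s_k = R·t_k = 3**k*(-2*k**3 - 3*k**2 + 2*k - 1).
s_(k+1) − s_k = 3**k*(-4*k**3 - 24*k**2 - 32*k - 11) = t_k.
Telescoping: Σ = s_(10) − s_(1) = -134690769 − (-12) = -134690757.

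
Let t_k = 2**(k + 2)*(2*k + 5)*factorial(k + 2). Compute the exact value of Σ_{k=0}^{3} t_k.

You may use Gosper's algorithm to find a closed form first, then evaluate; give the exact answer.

Σ = 46072

Compute t_(k+1)/t_k: get 2*(k + 3)*(2*k + 7)/(2*k + 5).
So A=2*k + 6 and B=1, with C=k + 5/2.
Solve (2*k + 6)·f(k+1) − (1)·f(k) = k + 5/2.
Bound: deg f ≤ 0.
Solving with deg f ≤ 0: f(k) = 1/2.
Certificate R = B(k−1)f/C = 1/(2*k + 5) gives s_k = 2**(k + 2)*factorial(k + 2).
Verify: 2**(k + 2)*(2*k + 5)*factorial(k + 2) matches t_k.
Sum = s_(4) − s_(0); s_(4) = 46080, s_(0) = 8 ⇒ 46072.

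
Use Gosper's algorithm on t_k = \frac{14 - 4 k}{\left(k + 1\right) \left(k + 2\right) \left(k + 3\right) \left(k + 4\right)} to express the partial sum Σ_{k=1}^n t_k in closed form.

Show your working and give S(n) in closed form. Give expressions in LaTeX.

S(n) = \frac{n \left(n^{2} + 9 n + 50\right)}{12 \left(n^{3} + 9 n^{2} + 26 n + 24\right)}

r(k) = (k + 1)*(2*k - 5)/((k + 5)*(2*k - 7)) after simplifying.
Take A(k)=k + 1, B(k)=k + 5, C(k)=k - 7/2.
Need (k + 1)·f(k+1) − (k + 4)·f(k) = k - 7/2.
Degrees (1,1,1) ⇒ d ≤ 3.
Match coefficients ⇒ f(k) = -k*(k**2 + 6*k + 14)/6.
So s_k = (B(k−1)f/C)·t_k = (-k*(k + 4)*(k**2 + 6*k + 14)/(3*(2*k - 7)))·t_k = 2*k*(k**2 + 6*k + 14)/(3*(k + 1)*(k + 2)*(k + 3)).
Verify: 2*(7 - 2*k)/(k**4 + 10*k**3 + 35*k**2 + 50*k + 24) matches t_k.
Evaluate: s_(n+1) = 2*(n**3 + 9*n**2 + 29*n + 21)/(3*(n**3 + 9*n**2 + 26*n + 24)); subtract s_(1) = 7/12 ⇒ S(n) = n*(n**2 + 9*n + 50)/(12*(n**3 + 9*n**2 + 26*n + 24)).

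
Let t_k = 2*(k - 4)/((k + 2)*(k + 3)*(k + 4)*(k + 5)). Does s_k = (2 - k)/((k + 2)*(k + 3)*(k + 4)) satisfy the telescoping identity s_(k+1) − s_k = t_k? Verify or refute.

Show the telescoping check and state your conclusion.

valid (s_(k+1) − s_k reduces to t_k)

s_(k+1) = (1 - k)/((k + 3)*(k + 4)*(k + 5))
s_(k+1) − s_k = 2*(k - 4)/(k**4 + 14*k**3 + 71*k**2 + 154*k + 120)
(s_(k+1) − s_k) − t_k = 0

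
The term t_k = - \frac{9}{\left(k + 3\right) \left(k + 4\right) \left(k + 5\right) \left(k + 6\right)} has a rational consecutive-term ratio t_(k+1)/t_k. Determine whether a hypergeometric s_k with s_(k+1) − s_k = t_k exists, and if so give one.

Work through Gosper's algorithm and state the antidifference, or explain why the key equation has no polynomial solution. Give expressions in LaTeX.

s_k = \frac{k \left(- k^{2} - 12 k - 47\right)}{20 \left(k + 3\right) \left(k + 4\right) \left(k + 5\right)}

Compute t_(k+1)/t_k: get (k + 3)/(k + 7).
A = k + 3, B = k + 7, C = 1.
Set up (k + 3)·f(k+1) − (k + 6)·f(k) − (1) = 0.
d = 3 from the (1,1,0) case.
Match coefficients ⇒ f(k) = k*(k**2 + 12*k + 47)/180.
So s_k = (B(k−1)f/C)·t_k = (k*(k + 6)*(k**2 + 12*k + 47)/180)·t_k = k*(-k**2 - 12*k - 47)/(20*(k + 3)*(k + 4)*(k + 5)).
Verify: -9/(k**4 + 18*k**3 + 119*k**2 + 342*k + 360) matches t_k.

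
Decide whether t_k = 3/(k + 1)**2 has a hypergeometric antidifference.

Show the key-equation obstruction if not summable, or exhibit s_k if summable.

Compute t_(k+1)/t_k: get (k + 1)**2/(k + 2)**2.
A = k**2 + 2*k + 1, B = k**2 + 4*k + 4, C = 1.
Need (k**2 + 2*k + 1)·f(k+1) − (k**2 + 2*k + 1)·f(k) = 1.
Degrees (2,2,0) ⇒ d ≤ 0.
Generic f = c0 gives residual -1; -1 = 0 cannot hold, so t_k is not Gosper-summable.

No; the coefficient equations for f are inconsistent.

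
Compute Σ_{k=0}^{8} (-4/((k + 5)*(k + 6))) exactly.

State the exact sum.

Σ = -18/35

Compute t_(k+1)/t_k: get (k + 5)/(k + 7).
A = k + 5, B = k + 7, C = 1.
Key eq: (k + 5)·f(k+1) = (k + 6)·f(k) + (1).
deg f ≤ 1 (via 1,1,0).
Coefficient equations give f(k) = k/5.
Get s_k = R·t_k = -4*k/(5*k + 25) with R(k) = B(k−1)f(k)/C(k) = k*(k + 6)/5.
Verify: -4/(k**2 + 11*k + 30) matches t_k.
Σ_(k=0)^(8) t_k = s_(9) − s_(0) = -18/35 − (0) = -18/35.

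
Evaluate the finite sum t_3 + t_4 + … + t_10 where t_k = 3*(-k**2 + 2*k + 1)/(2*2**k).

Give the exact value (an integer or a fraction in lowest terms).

Σ = -6549/2048

Compute t_(k+1)/t_k: get (k**2 - 2)/(2*(k**2 - 2*k - 1)).
Normal form (A,B,C) = (1/2, 1, k**2 - 2*k - 1).
Solve (1/2)·f(k+1) − (1)·f(k) = k**2 - 2*k - 1.
Degrees (0,0,2) ⇒ d ≤ 2.
Coefficient equations give f(k) = -2*k**2.
Certificate R = B(k−1)f/C = -2*k**2/(k**2 - 2*k - 1) gives s_k = 3*k**2/2**k.
Check: Δs_k = 3*(-k**2 + 2*k + 1)/(2*2**k). ✓
Telescoping: Σ = s_(11) − s_(3) = 363/2048 − (27/8) = -6549/2048.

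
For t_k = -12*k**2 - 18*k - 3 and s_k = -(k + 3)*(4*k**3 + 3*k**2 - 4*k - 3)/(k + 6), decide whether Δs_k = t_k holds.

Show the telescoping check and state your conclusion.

Invalid: residual 3*(8*k**3 + 87*k**2 + 115*k + 21)/(k**2 + 13*k + 42) ≠ 0.

s_(k+1) = k*(-4*k**3 - 31*k**2 - 74*k - 56)/(k + 7)
s_(k+1) − s_k = 3*(-4*k**4 - 50*k**3 - 160*k**2 - 150*k - 21)/(k**2 + 13*k + 42)
(s_(k+1) − s_k) − t_k = 3*(8*k**3 + 87*k**2 + 115*k + 21)/(k**2 + 13*k + 42)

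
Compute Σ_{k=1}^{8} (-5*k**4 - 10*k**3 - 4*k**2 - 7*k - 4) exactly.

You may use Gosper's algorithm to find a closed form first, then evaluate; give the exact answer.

Compute t_(k+1)/t_k: get (5*k**4 + 30*k**3 + 64*k**2 + 65*k + 30)/(5*k**4 + 10*k**3 + 4*k**2 + 7*k + 4).
A = 1, B = 1, C = k**4 + 2*k**3 + 4*k**2/5 + 7*k/5 + 4/5.
Set up (1)·f(k+1) − (1)·f(k) − (k**4 + 2*k**3 + 4*k**2/5 + 7*k/5 + 4/5) = 0.
Degrees (0,0,4) ⇒ d ≤ 5.
Solve for f: f(k) = k*(k**4 - 2*k**2 + 4*k + 1)/5 (degree 5 ≤ 5).
Certificate R = B(k−1)f/C = k*(k**4 - 2*k**2 + 4*k + 1)/(5*k**4 + 10*k**3 + 4*k**2 + 7*k + 4) gives s_k = k*(-k**4 + 2*k**2 - 4*k - 1).
Check: Δs_k = -5*k**4 - 10*k**3 - 4*k**2 - 7*k - 4. ✓
Telescoping: Σ = s_(9) − s_(1) = -57924 − (-4) = -57920.

Σ = -57920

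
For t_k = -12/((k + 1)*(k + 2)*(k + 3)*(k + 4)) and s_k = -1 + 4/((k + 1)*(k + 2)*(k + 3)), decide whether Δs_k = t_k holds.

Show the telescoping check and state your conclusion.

s_(k+1) = -1 + 4/((k + 2)*(k + 3)*(k + 4))
s_(k+1) − s_k = -12/((k + 1)*(k + 2)*(k + 3)*(k + 4))
(s_(k+1) − s_k) − t_k = 0

valid (s_(k+1) − s_k reduces to t_k)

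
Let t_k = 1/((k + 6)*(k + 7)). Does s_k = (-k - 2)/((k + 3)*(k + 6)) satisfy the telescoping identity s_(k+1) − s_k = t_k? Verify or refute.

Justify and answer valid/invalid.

Invalid: residual 2*(-k - 5)/(k**4 + 20*k**3 + 145*k**2 + 450*k + 504) ≠ 0.

s_(k+1) = (-k - 3)/((k + 4)*(k + 7))
s_(k+1) − s_k = (k**2 + 5*k + 2)/(k**4 + 20*k**3 + 145*k**2 + 450*k + 504)
(s_(k+1) − s_k) − t_k = 2*(-k - 5)/(k**4 + 20*k**3 + 145*k**2 + 450*k + 504)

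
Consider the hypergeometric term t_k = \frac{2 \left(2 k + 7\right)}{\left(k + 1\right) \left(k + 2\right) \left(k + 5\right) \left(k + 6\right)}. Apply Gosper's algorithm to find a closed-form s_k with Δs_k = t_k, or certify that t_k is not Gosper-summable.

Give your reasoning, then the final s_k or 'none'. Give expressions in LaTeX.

The ratio is (k + 1)*(k + 5)*(2*k + 9)/((k + 3)*(k + 7)*(2*k + 7)).
So A=k + 1 and B=k + 7, with C=k**3 + 21*k**2/2 + 73*k/2 + 42.
Need (k + 1)·f(k+1) − (k + 6)·f(k) = k**3 + 21*k**2/2 + 73*k/2 + 42.
Bound: deg f ≤ 5.
Coefficient equations give f(k) = k*(k + 2)*(k + 3)*(k + 4)*(k + 6)/10.
So s_k = (B(k−1)f/C)·t_k = (k*(k + 2)*(k + 6)**2/(5*(2*k + 7)))·t_k = 2*k*(k + 6)/(5*(k**2 + 6*k + 5)).
Verify: 2*(2*k + 7)/(k**4 + 14*k**3 + 65*k**2 + 112*k + 60) matches t_k.

s_k = \frac{2 k \left(k + 6\right)}{5 \left(k^{2} + 6 k + 5\right)}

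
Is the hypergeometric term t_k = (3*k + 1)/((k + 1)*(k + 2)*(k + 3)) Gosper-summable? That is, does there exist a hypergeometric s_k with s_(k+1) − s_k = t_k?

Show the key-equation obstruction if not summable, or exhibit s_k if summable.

Yes. s_k = k**2/((k + 1)*(k + 2)).

Compute t_(k+1)/t_k: get (k + 1)*(3*k + 4)/((k + 4)*(3*k + 1)).
Factor: A=k + 1; B=k + 4; C=k + 1/3.
Solve (k + 1)·f(k+1) − (k + 3)·f(k) = k + 1/3.
Degrees (1,1,1) ⇒ d ≤ 2.
Solve for f: f(k) = k**2/3 (degree 2 ≤ 2).
So s_k = (B(k−1)f/C)·t_k = (k**2*(k + 3)/(3*k + 1))·t_k = k**2/((k + 1)*(k + 2)).
Verify: (3*k + 1)/(k**3 + 6*k**2 + 11*k + 6) matches t_k.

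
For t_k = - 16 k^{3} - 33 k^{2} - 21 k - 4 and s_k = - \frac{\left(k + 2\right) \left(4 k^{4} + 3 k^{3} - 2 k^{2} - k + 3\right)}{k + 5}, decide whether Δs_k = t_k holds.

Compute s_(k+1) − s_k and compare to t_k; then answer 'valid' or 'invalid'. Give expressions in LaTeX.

s_(k+1) = (-4*k**5 - 31*k**4 - 88*k**3 - 113*k**2 - 67*k - 21)/(k + 6)
s_(k+1) − s_k = (-16*k**5 - 173*k**4 - 534*k**3 - 661*k**2 - 344*k - 69)/(k**2 + 11*k + 30)
(s_(k+1) − s_k) − t_k = 3*(12*k**4 + 110*k**3 + 188*k**2 + 110*k + 17)/(k**2 + 11*k + 30)

Invalid: residual \frac{3 \left(12 k^{4} + 110 k^{3} + 188 k^{2} + 110 k + 17\right)}{k^{2} + 11 k + 30} ≠ 0.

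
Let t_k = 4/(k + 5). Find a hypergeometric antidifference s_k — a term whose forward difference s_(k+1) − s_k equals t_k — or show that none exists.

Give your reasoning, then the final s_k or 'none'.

t_(k+1)/t_k = (k + 5)/(k + 6).
So A=k + 5 and B=k + 6, with C=1.
Need (k + 5)·f(k+1) − (k + 5)·f(k) = 1.
deg f ≤ 0 (via 1,1,0).
f = c0 ⇒ A·f(k+1) − B(k−1)·f(k) − C = -1. The system {-1 = 0} is inconsistent; no antidifference.

no hypergeometric antidifference exists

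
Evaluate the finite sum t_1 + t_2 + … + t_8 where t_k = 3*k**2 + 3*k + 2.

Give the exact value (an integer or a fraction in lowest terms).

Σ = 736

The ratio is (3*k**2 + 9*k + 8)/(3*k**2 + 3*k + 2).
Factor: A=1; B=1; C=k**2 + k + 2/3.
Set up (1)·f(k+1) − (1)·f(k) − (k**2 + k + 2/3) = 0.
deg f ≤ 3 (via 0,0,2).
Solve for f: f(k) = k*(k**2 + 1)/3 (degree 3 ≤ 3).
Certificate R = B(k−1)f/C = k*(k**2 + 1)/(3*k**2 + 3*k + 2) gives s_k = k**3 + k.
Verify: -k**3 + (k + 1)**3 + 1 matches t_k.
Telescoping: Σ = s_(9) − s_(1) = 738 − (2) = 736.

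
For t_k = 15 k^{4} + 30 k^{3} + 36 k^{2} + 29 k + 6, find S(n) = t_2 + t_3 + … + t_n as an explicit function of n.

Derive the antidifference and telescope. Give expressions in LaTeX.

S(n) = 3 n^{5} + 15 n^{4} + 32 n^{3} + 40 n^{2} + 26 n - 116

The ratio is (15*k**4 + 90*k**3 + 216*k**2 + 251*k + 116)/(15*k**4 + 30*k**3 + 36*k**2 + 29*k + 6).
A = 1, B = 1, C = k**4 + 2*k**3 + 12*k**2/5 + 29*k/15 + 2/5.
Key eq: (1)·f(k+1) = (1)·f(k) + (k**4 + 2*k**3 + 12*k**2/5 + 29*k/15 + 2/5).
Degrees (0,0,4) ⇒ d ≤ 5.
Solve for f: f(k) = k*(3*k**4 + 2*k**2 + 4*k - 3)/15 (degree 5 ≤ 5).
Get s_k = R·t_k = k*(3*k**4 + 2*k**2 + 4*k - 3) with R(k) = B(k−1)f(k)/C(k) = k*(3*k**4 + 2*k**2 + 4*k - 3)/(15*k**4 + 30*k**3 + 36*k**2 + 29*k + 6).
Check: Δs_k = 15*k**4 + 30*k**3 + 36*k**2 + 29*k + 6. ✓
Evaluate: s_(n+1) = 3*n**5 + 15*n**4 + 32*n**3 + 40*n**2 + 26*n + 6; subtract s_(2) = 122 ⇒ S(n) = 3*n**5 + 15*n**4 + 32*n**3 + 40*n**2 + 26*n - 116.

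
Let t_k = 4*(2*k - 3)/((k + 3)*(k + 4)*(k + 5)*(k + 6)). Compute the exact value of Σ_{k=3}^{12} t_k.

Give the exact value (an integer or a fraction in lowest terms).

Σ = 215/8568

Step 1: r(k) = (k + 3)*(2*k - 1)/((k + 7)*(2*k - 3)).
So A=k + 3 and B=k + 7, with C=k - 3/2.
Solve (k + 3)·f(k+1) − (k + 6)·f(k) = k - 3/2.
Bound: deg f ≤ 3.
Coefficient equations give f(k) = -k/2.
Certificate R = B(k−1)f/C = -k*(k + 6)/(2*k - 3) gives s_k = -4*k/((k + 3)*(k + 4)*(k + 5)).
Verify: 4*(2*k - 3)/(k**4 + 18*k**3 + 119*k**2 + 342*k + 360) matches t_k.
Telescoping: Σ = s_(13) − s_(3) = -13/1224 − (-1/28) = 215/8568.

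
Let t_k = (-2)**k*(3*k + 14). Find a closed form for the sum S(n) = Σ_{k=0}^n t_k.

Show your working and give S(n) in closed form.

Compute t_(k+1)/t_k: get 2*(-3*k - 17)/(3*k + 14).
Normal form (A,B,C) = (-2, 1, k + 14/3).
Set up (-2)·f(k+1) − (1)·f(k) − (k + 14/3) = 0.
deg f ≤ 1 (via 0,0,1).
Solving with deg f ≤ 1: f(k) = -(k + 4)/3.
Get s_k = R·t_k = (-2)**k*(-k - 4) with R(k) = B(k−1)f(k)/C(k) = -(k + 4)/(3*k + 14).
Verify: (-2)**k*(3*k + 14) matches t_k.
s_(n+1) = 2*(-2)**n*(n + 5) and s_(0) = -4, so S(n) = 2*(-2)**n*n + 10*(-2)**n + 4.

S(n) = 2*(-2)**n*n + 10*(-2)**n + 4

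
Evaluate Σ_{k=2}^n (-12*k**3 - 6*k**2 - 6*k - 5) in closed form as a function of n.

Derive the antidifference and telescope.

Step 1: r(k) = (12*k**3 + 42*k**2 + 54*k + 29)/(12*k**3 + 6*k**2 + 6*k + 5).
Gosper form: A/B · C(k+1)/C(k) with A=1, B=1, C=k**3 + k**2/2 + k/2 + 5/12.
Set up (1)·f(k+1) − (1)·f(k) − (k**3 + k**2/2 + k/2 + 5/12) = 0.
From deg A=0, deg B=0, deg C=3: d=4.
Match coefficients ⇒ f(k) = k*(3*k**3 - 4*k**2 + 3*k + 3)/12.
So s_k = (B(k−1)f/C)·t_k = (k*(3*k**3 - 4*k**2 + 3*k + 3)/(12*k**3 + 6*k**2 + 6*k + 5))·t_k = k*(-3*k**3 + 4*k**2 - 3*k - 3).
Verify: -12*k**3 - 6*k**2 - 6*k - 5 matches t_k.
Telescope: S(n) = s_(n+1) − s_(2) = -3*n**4 - 8*n**3 - 9*n**2 - 9*n - 5 − (-34) = -3*n**4 - 8*n**3 - 9*n**2 - 9*n + 29.

S(n) = -3*n**4 - 8*n**3 - 9*n**2 - 9*n + 29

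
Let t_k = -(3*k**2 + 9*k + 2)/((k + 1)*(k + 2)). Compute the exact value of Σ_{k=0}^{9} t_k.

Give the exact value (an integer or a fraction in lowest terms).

Σ = -290/11

Ratio r(k) = (k + 1)*(9*k + 3*(k + 1)**2 + 11)/((k + 3)*(3*k**2 + 9*k + 2)).
So A=k + 1 and B=k + 3, with C=k**2 + 3*k + 2/3.
Need (k + 1)·f(k+1) − (k + 2)·f(k) = k**2 + 3*k + 2/3.
deg f ≤ 2 (via 1,1,2).
Coefficient equations give f(k) = k*(3*k - 1)/3.
R(k) = B(k−1)·f(k)/C(k) = k*(k + 2)*(3*k - 1)/(3*k**2 + 9*k + 2); s_k = R·t_k = k*(1 - 3*k)/(k + 1).
Check: Δs_k = (-3*k**2 - 9*k - 2)/(k**2 + 3*k + 2). ✓
Evaluate s at k=10 and k=0: -290/11 and 0; difference -290/11.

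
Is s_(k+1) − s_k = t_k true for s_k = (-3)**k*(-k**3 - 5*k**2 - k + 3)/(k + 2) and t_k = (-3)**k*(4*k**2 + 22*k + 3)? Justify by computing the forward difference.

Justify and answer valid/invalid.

s_(k+1) = 3*(-3)**k*(k**3 + 8*k**2 + 14*k + 4)/(k + 3)
s_(k+1) − s_k = (-3)**k*(4*k**4 + 38*k**3 + 106*k**2 + 96*k + 15)/(k**2 + 5*k + 6)
(s_(k+1) − s_k) − t_k = (-3)**k*(-4*k**3 - 31*k**2 - 51*k - 3)/(k**2 + 5*k + 6)

Invalid: residual (-3)**k*(-4*k**3 - 31*k**2 - 51*k - 3)/(k**2 + 5*k + 6) ≠ 0.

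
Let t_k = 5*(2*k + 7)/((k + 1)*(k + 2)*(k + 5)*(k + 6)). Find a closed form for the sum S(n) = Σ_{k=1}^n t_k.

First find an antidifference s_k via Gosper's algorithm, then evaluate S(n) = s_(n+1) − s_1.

S(n) = 5*n*(n + 8)/(12*(n**2 + 8*n + 12))

Step 1: r(k) = (k + 1)*(k + 5)*(2*k + 9)/((k + 3)*(k + 7)*(2*k + 7)).
Gosper form: A/B · C(k+1)/C(k) with A=k + 1, B=k + 7, C=k**3 + 21*k**2/2 + 73*k/2 + 42.
Key eq: (k + 1)·f(k+1) = (k + 6)·f(k) + (k**3 + 21*k**2/2 + 73*k/2 + 42).
From deg A=1, deg B=1, deg C=3: d=5.
Match coefficients ⇒ f(k) = k*(k + 2)*(k + 3)*(k + 4)*(k + 6)/10.
Get s_k = R·t_k = k*(k + 6)/(k**2 + 6*k + 5) with R(k) = B(k−1)f(k)/C(k) = k*(k + 2)*(k + 6)**2/(5*(2*k + 7)).
s_(k+1) − s_k = 5*(2*k + 7)/(k**4 + 14*k**3 + 65*k**2 + 112*k + 60) = t_k.
Telescope: S(n) = s_(n+1) − s_(1) = (n**2 + 8*n + 7)/(n**2 + 8*n + 12) − (7/12) = 5*n*(n + 8)/(12*(n**2 + 8*n + 12)).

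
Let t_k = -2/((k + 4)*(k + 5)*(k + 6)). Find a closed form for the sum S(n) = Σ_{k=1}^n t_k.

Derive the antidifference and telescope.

S(n) = n*(-n - 11)/(30*(n**2 + 11*n + 30))

t_(k+1)/t_k = (k + 4)/(k + 7).
Normal form (A,B,C) = (k + 4, k + 7, 1).
Key eq: (k + 4)·f(k+1) = (k + 6)·f(k) + (1).
From deg A=1, deg B=1, deg C=0: d=2.
Solving with deg f ≤ 2: f(k) = k*(k + 9)/40.
So s_k = (B(k−1)f/C)·t_k = (k*(k + 6)*(k + 9)/40)·t_k = k*(-k - 9)/(20*(k + 4)*(k + 5)).
Check: Δs_k = -2/(k**3 + 15*k**2 + 74*k + 120). ✓
s_(n+1) = (-n**2 - 11*n - 10)/(20*(n**2 + 11*n + 30)) and s_(1) = -1/60, so S(n) = n*(-n - 11)/(30*(n**2 + 11*n + 30)).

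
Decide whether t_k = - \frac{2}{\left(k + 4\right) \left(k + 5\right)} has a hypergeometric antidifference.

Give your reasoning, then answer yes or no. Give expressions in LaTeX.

Yes. s_k = - \frac{k}{2 k + 8}.

r(k) = (k + 4)/(k + 6) after simplifying.
Factor: A=k + 4; B=k + 6; C=1.
Solve (k + 4)·f(k+1) − (k + 5)·f(k) = 1.
deg f ≤ 1 (via 1,1,0).
Solving with deg f ≤ 1: f(k) = k/4.
Certificate R = B(k−1)f/C = k*(k + 5)/4 gives s_k = -k/(2*k + 8).
s_(k+1) − s_k = -2/(k**2 + 9*k + 20) = t_k.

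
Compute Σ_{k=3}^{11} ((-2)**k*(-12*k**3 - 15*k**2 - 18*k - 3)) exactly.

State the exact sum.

Σ = 26636976

Ratio r(k) = 2*(-4*k**3 - 17*k**2 - 28*k - 16)/(4*k**3 + 5*k**2 + 6*k + 1).
A = -2, B = 1, C = k**3 + 5*k**2/4 + 3*k/2 + 1/4.
Key eq: (-2)·f(k+1) = (1)·f(k) + (k**3 + 5*k**2/4 + 3*k/2 + 1/4).
d = 3 from the (0,0,3) case.
Coefficient equations give f(k) = -(4*k**3 - 3*k**2 + 2*k - 1)/12.
Then R = B(k−1)f/C = -(4*k**3 - 3*k**2 + 2*k - 1)/(3*(4*k**3 + 5*k**2 + 6*k + 1)), so s_k = R(k)·t_k = (-2)**k*(4*k**3 - 3*k**2 + 2*k - 1).
Check: Δs_k = (-2)**k*(-12*k**3 - 15*k**2 - 18*k - 3). ✓
Evaluate s at k=12 and k=3: 26636288 and -688; difference 26636976.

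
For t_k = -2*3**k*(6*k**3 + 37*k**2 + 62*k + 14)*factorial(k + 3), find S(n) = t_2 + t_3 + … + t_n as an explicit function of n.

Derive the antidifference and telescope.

Compute t_(k+1)/t_k: get 3*(6*k**4 + 79*k**3 + 374*k**2 + 735*k + 476)/(6*k**3 + 37*k**2 + 62*k + 14).
Normal form (A,B,C) = (3*k + 12, 1, k**3 + 37*k**2/6 + 31*k/3 + 7/3).
Set up (3*k + 12)·f(k+1) − (1)·f(k) − (k**3 + 37*k**2/6 + 31*k/3 + 7/3) = 0.
Degrees (1,0,3) ⇒ d ≤ 2.
Solving with deg f ≤ 2: f(k) = (2*k**2 + k - 2)/6.
So s_k = (B(k−1)f/C)·t_k = ((2*k**2 + k - 2)/(6*k**3 + 37*k**2 + 62*k + 14))·t_k = -2*3**k*(2*k**2 + k - 2)*factorial(k + 3).
Δs = -2*3**k*(6*k**3 + 37*k**2 + 62*k + 14)*factorial(k + 3), as required.
Telescope: S(n) = s_(n+1) − s_(2) = -6*3**n*(2*n**2 + 5*n + 1)*factorial(n + 4) − (-17280) = -12*3**n*n**2*factorial(n + 4) - 30*3**n*n*factorial(n + 4) - 6*3**n*factorial(n + 4) + 17280.

S(n) = -12*3**n*n**2*factorial(n + 4) - 30*3**n*n*factorial(n + 4) - 6*3**n*factorial(n + 4) + 17280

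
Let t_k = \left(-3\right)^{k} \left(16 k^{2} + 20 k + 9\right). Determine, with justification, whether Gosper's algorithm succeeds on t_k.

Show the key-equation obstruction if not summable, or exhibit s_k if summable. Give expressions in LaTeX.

Yes. s_k = \left(-3\right)^{k} k \left(1 - 4 k\right).

Compute t_(k+1)/t_k: get 3*(-16*k**2 - 52*k - 45)/(16*k**2 + 20*k + 9).
Gosper form: A/B · C(k+1)/C(k) with A=-3, B=1, C=k**2 + 5*k/4 + 9/16.
Set up (-3)·f(k+1) − (1)·f(k) − (k**2 + 5*k/4 + 9/16) = 0.
From deg A=0, deg B=0, deg C=2: d=2.
Match coefficients ⇒ f(k) = -k*(4*k - 1)/16.
Then R = B(k−1)f/C = -k*(4*k - 1)/(16*k**2 + 20*k + 9), so s_k = R(k)·t_k = (-3)**k*k*(1 - 4*k).
Δs = (-3)**k*(16*k**2 + 20*k + 9), as required.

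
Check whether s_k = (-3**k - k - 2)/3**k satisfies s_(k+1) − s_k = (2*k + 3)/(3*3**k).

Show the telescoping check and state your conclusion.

valid; difference matches t_k

s_(k+1) = (-3*3**k - k - 3)/(3*3**k)
s_(k+1) − s_k = (2*k + 3)/(3*3**k)
(s_(k+1) − s_k) − t_k = 0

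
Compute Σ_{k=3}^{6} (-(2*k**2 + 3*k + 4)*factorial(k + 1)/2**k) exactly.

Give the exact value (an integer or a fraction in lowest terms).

Σ = -9408

r(k) = (k + 2)*(3*k + 2*(k + 1)**2 + 7)/(2*(2*k**2 + 3*k + 4)) after simplifying.
Factor: A=k/2 + 1; B=1; C=k**2 + 3*k/2 + 2.
f must satisfy (k/2 + 1)·f(k+1) − (1)·f(k) = k**2 + 3*k/2 + 2.
Bound: deg f ≤ 1.
Solve for f: f(k) = 2*k + 1 (degree 1 ≤ 1).
Get s_k = R·t_k = -2**(1 - k)*(2*k + 1)*factorial(k + 1) with R(k) = B(k−1)f(k)/C(k) = 2*(2*k + 1)/(2*k**2 + 3*k + 4).
Δs = -(2*k**2 + 3*k + 4)*factorial(k + 1)/2**k, as required.
Σ_(k=3)^(6) t_k = s_(7) − s_(3) = -9450 − (-42) = -9408.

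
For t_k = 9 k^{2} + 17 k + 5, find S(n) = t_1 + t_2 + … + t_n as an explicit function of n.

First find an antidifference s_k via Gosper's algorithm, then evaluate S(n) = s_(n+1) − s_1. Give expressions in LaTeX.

S(n) = n \left(3 n^{2} + 13 n + 15\right)

t_(k+1)/t_k = (9*k**2 + 35*k + 31)/(9*k**2 + 17*k + 5).
Factor: A=1; B=1; C=k**2 + 17*k/9 + 5/9.
Need (1)·f(k+1) − (1)·f(k) = k**2 + 17*k/9 + 5/9.
From deg A=0, deg B=0, deg C=2: d=3.
Coefficient equations give f(k) = k*(3*k**2 + 4*k - 2)/9.
Certificate R = B(k−1)f/C = k*(3*k**2 + 4*k - 2)/(9*k**2 + 17*k + 5) gives s_k = k*(3*k**2 + 4*k - 2).
Check: Δs_k = 9*k**2 + 17*k + 5. ✓
s_(n+1) = 3*n**3 + 13*n**2 + 15*n + 5 and s_(1) = 5, so S(n) = n*(3*n**2 + 13*n + 15).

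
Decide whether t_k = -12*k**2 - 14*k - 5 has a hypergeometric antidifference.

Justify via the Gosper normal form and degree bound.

Ratio r(k) = (12*k**2 + 38*k + 31)/(12*k**2 + 14*k + 5).
Normal form (A,B,C) = (1, 1, k**2 + 7*k/6 + 5/12).
Set up (1)·f(k+1) − (1)·f(k) − (k**2 + 7*k/6 + 5/12) = 0.
Bound: deg f ≤ 3.
A polynomial solution: f(k) = k**2*(4*k + 1)/12.
R(k) = B(k−1)·f(k)/C(k) = k**2*(4*k + 1)/(12*k**2 + 14*k + 5); s_k = R·t_k = k**2*(-4*k - 1).
s_(k+1) − s_k = -12*k**2 - 14*k - 5 = t_k.

Yes. s_k = k**2*(-4*k - 1).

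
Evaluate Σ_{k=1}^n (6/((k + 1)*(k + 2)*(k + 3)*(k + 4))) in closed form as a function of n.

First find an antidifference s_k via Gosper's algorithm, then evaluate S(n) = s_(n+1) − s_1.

S(n) = n*(n**2 + 9*n + 26)/(12*(n**3 + 9*n**2 + 26*n + 24))

The ratio is (k + 1)/(k + 5).
Gosper form: A/B · C(k+1)/C(k) with A=k + 1, B=k + 5, C=1.
Key eq: (k + 1)·f(k+1) = (k + 4)·f(k) + (1).
d = 3 from the (1,1,0) case.
Solving with deg f ≤ 3: f(k) = k*(k**2 + 6*k + 11)/18.
R(k) = B(k−1)·f(k)/C(k) = k*(k + 4)*(k**2 + 6*k + 11)/18; s_k = R·t_k = k*(k**2 + 6*k + 11)/(3*(k + 1)*(k + 2)*(k + 3)).
s_(k+1) − s_k = 6/(k**4 + 10*k**3 + 35*k**2 + 50*k + 24) = t_k.
Evaluate: s_(n+1) = (n**3 + 9*n**2 + 26*n + 18)/(3*(n**3 + 9*n**2 + 26*n + 24)); subtract s_(1) = 1/4 ⇒ S(n) = n*(n**2 + 9*n + 26)/(12*(n**3 + 9*n**2 + 26*n + 24)).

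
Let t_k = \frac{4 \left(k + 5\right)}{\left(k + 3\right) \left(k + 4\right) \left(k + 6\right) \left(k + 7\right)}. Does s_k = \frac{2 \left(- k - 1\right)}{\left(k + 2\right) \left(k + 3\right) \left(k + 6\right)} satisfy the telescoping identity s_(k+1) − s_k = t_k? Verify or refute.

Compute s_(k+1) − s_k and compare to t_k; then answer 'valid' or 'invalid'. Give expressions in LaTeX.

Invalid: residual \frac{2 \left(- 3 k - 16\right)}{k^{5} + 22 k^{4} + 185 k^{3} + 740 k^{2} + 1404 k + 1008} ≠ 0.

s_(k+1) = 2*(-k - 2)/((k + 3)*(k + 4)*(k + 7))
s_(k+1) − s_k = 2*(2*k**2 + 11*k + 4)/(k**5 + 22*k**4 + 185*k**3 + 740*k**2 + 1404*k + 1008)
(s_(k+1) − s_k) − t_k = 2*(-3*k - 16)/(k**5 + 22*k**4 + 185*k**3 + 740*k**2 + 1404*k + 1008)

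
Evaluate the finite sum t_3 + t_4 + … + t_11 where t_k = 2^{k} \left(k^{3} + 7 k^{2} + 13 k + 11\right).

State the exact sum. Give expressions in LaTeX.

Step 1: r(k) = 2*(k**3 + 10*k**2 + 30*k + 32)/(k**3 + 7*k**2 + 13*k + 11).
Take A(k)=2, B(k)=1, C(k)=k**3 + 7*k**2 + 13*k + 11.
Need (2)·f(k+1) − (1)·f(k) = k**3 + 7*k**2 + 13*k + 11.
Bound: deg f ≤ 3.
Solve for f: f(k) = k**3 + k**2 + 3*k + 1 (degree 3 ≤ 3).
So s_k = (B(k−1)f/C)·t_k = ((k**3 + k**2 + 3*k + 1)/(k**3 + 7*k**2 + 13*k + 11))·t_k = 2**k*(k**3 + k**2 + 3*k + 1).
s_(k+1) − s_k = 2**k*(k**3 + 7*k**2 + 13*k + 11) = t_k.
Sum = s_(12) − s_(3); s_(12) = 7819264, s_(3) = 368 ⇒ 7818896.

Σ = 7818896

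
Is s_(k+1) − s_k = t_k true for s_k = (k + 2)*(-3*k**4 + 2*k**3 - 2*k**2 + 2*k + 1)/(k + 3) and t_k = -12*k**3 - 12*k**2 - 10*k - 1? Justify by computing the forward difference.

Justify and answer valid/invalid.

s_(k+1) = k*(-3*k**4 - 19*k**3 - 44*k**2 - 50*k - 24)/(k + 4)
s_(k+1) − s_k = (-12*k**5 - 87*k**4 - 188*k**3 - 171*k**2 - 94*k - 8)/(k**2 + 7*k + 12)
(s_(k+1) − s_k) − t_k = (9*k**4 + 50*k**3 + 44*k**2 + 33*k + 4)/(k**2 + 7*k + 12)

Invalid: residual (9*k**4 + 50*k**3 + 44*k**2 + 33*k + 4)/(k**2 + 7*k + 12) ≠ 0.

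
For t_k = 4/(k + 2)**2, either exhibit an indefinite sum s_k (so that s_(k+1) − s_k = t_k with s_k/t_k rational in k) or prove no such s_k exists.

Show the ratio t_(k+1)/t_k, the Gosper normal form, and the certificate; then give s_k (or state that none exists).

Compute t_(k+1)/t_k: get (k + 2)**2/(k + 3)**2.
Normal form (A,B,C) = (k**2 + 4*k + 4, k**2 + 6*k + 9, 1).
Need (k**2 + 4*k + 4)·f(k+1) − (k**2 + 4*k + 4)·f(k) = 1.
Bound: deg f ≤ 0.
f = c0 ⇒ A·f(k+1) − B(k−1)·f(k) − C = -1. The system {-1 = 0} is inconsistent; no antidifference.

no hypergeometric antidifference exists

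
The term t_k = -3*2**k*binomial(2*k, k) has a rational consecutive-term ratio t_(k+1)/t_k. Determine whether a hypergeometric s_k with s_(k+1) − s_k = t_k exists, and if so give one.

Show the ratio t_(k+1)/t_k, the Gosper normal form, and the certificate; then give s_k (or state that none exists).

not Gosper-summable; s_k does not exist

t_(k+1)/t_k = 4*(2*k + 1)/(k + 1).
A = 8*k + 4, B = k + 1, C = 1.
Key eq: (8*k + 4)·f(k+1) = (k)·f(k) + (1).
From deg A=1, deg B=1, deg C=0: d=-1.
Bound -1 < 0, so the key equation has no polynomial solution.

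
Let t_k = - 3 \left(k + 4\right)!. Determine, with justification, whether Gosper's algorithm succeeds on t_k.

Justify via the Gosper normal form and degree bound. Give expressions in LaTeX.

No. Not Gosper-summable.

Ratio r(k) = k + 5.
Gosper form: A/B · C(k+1)/C(k) with A=k + 5, B=1, C=1.
Set up (k + 5)·f(k+1) − (1)·f(k) − (1) = 0.
deg f ≤ -1 (via 1,0,0).
deg f ≤ -1 is impossible — no certificate.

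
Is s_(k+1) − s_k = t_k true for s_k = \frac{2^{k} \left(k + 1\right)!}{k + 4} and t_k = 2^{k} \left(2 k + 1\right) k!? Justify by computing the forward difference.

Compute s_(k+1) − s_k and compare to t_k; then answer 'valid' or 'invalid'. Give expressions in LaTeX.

s_(k+1) = 2**(k + 1)*factorial(k + 2)/(k + 5)
s_(k+1) − s_k = 2**k*(2*k**2 + 11*k + 11)*factorial(k + 1)/((k + 4)*(k + 5))
(s_(k+1) − s_k) − t_k = -3*2**k*(2*k**2 + 9*k + 3)*factorial(k)/((k + 4)*(k + 5))

Invalid: residual - \frac{3 \cdot 2^{k} \left(2 k^{2} + 9 k + 3\right) k!}{\left(k + 4\right) \left(k + 5\right)} ≠ 0.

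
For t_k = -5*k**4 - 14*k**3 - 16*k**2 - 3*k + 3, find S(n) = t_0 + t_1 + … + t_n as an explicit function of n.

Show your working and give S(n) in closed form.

S(n) = -n**5 - 6*n**4 - 14*n**3 - 13*n**2 - n + 3

r(k) = (5*k**4 + 34*k**3 + 88*k**2 + 97*k + 35)/(5*k**4 + 14*k**3 + 16*k**2 + 3*k - 3) after simplifying.
Gosper form: A/B · C(k+1)/C(k) with A=1, B=1, C=k**4 + 14*k**3/5 + 16*k**2/5 + 3*k/5 - 3/5.
Key eq: (1)·f(k+1) = (1)·f(k) + (k**4 + 14*k**3/5 + 16*k**2/5 + 3*k/5 - 3/5).
deg f ≤ 5 (via 0,0,4).
Coefficient equations give f(k) = k*(k**4 + k**3 - 3*k - 2)/5.
Get s_k = R·t_k = k*(-k**4 - k**3 + 3*k + 2) with R(k) = B(k−1)f(k)/C(k) = k*(k**4 + k**3 - 3*k - 2)/(5*k**4 + 14*k**3 + 16*k**2 + 3*k - 3).
Δs = -5*k**4 - 14*k**3 - 16*k**2 - 3*k + 3, as required.
Σ_(k=0)^n t_k = s_(n+1) − s_(0) = (-n**5 - 6*n**4 - 14*n**3 - 13*n**2 - n + 3) − (0), i.e. -n**5 - 6*n**4 - 14*n**3 - 13*n**2 - n + 3.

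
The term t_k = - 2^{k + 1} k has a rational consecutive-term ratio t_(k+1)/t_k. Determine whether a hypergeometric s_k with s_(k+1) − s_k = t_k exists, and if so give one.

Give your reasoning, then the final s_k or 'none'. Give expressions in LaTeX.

r(k) = 2 + 2/k after simplifying.
A = 2, B = 1, C = k.
Solve (2)·f(k+1) − (1)·f(k) = k.
From deg A=0, deg B=0, deg C=1: d=1.
Match coefficients ⇒ f(k) = k - 2.
So s_k = (B(k−1)f/C)·t_k = ((k - 2)/k)·t_k = 2**(k + 1)*(2 - k).
Check: Δs_k = -2**(k + 1)*k. ✓

s_k = 2^{k + 1} \left(2 - k\right)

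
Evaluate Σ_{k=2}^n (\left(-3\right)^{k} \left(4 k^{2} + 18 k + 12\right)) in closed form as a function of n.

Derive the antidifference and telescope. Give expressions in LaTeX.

S(n) = 3 \left(-3\right)^{n} n^{2} + 15 \left(-3\right)^{n} n + 12 \left(-3\right)^{n} + 90

The ratio is 3*(-2*k**2 - 13*k - 17)/(2*k**2 + 9*k + 6).
A = -3, B = 1, C = k**2 + 9*k/2 + 3.
Need (-3)·f(k+1) − (1)·f(k) = k**2 + 9*k/2 + 3.
From deg A=0, deg B=0, deg C=2: d=2.
Match coefficients ⇒ f(k) = -k*(k + 3)/4.
Get s_k = R·t_k = (-3)**k*k*(-k - 3) with R(k) = B(k−1)f(k)/C(k) = -k*(k + 3)/(2*(2*k**2 + 9*k + 6)).
s_(k+1) − s_k = (-3)**k*(4*k**2 + 18*k + 12) = t_k.
Evaluate: s_(n+1) = 3*(-3)**n*(n**2 + 5*n + 4); subtract s_(2) = -90 ⇒ S(n) = 3*(-3)**n*n**2 + 15*(-3)**n*n + 12*(-3)**n + 90.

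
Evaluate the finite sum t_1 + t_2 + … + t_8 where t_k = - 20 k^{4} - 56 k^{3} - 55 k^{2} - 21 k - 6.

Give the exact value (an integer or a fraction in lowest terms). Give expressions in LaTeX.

Σ = -260040

Compute t_(k+1)/t_k: get (20*k**4 + 136*k**3 + 343*k**2 + 379*k + 158)/(20*k**4 + 56*k**3 + 55*k**2 + 21*k + 6).
Factor: A=1; B=1; C=k**4 + 14*k**3/5 + 11*k**2/4 + 21*k/20 + 3/10.
Need (1)·f(k+1) − (1)·f(k) = k**4 + 14*k**3/5 + 11*k**2/4 + 21*k/20 + 3/10.
From deg A=0, deg B=0, deg C=4: d=5.
Coefficient equations give f(k) = k*(4*k**4 + 4*k**3 - 3*k**2 - 3*k + 4)/20.
R(k) = B(k−1)·f(k)/C(k) = k*(4*k**4 + 4*k**3 - 3*k**2 - 3*k + 4)/(20*k**4 + 56*k**3 + 55*k**2 + 21*k + 6); s_k = R·t_k = k*(-4*k**4 - 4*k**3 + 3*k**2 + 3*k - 4).
Check: Δs_k = -20*k**4 - 56*k**3 - 55*k**2 - 21*k - 6. ✓
Σ_(k=1)^(8) t_k = s_(9) − s_(1) = -260046 − (-6) = -260040.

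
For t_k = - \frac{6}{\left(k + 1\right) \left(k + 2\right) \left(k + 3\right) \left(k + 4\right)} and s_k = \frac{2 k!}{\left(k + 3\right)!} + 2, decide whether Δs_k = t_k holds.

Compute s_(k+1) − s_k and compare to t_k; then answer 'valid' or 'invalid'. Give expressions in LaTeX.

valid; difference matches t_k

s_(k+1) = 2*factorial(k + 1)/factorial(k + 4) + 2
s_(k+1) − s_k = -6/((k + 1)*(k + 2)*(k + 3)*(k + 4))
(s_(k+1) − s_k) − t_k = 0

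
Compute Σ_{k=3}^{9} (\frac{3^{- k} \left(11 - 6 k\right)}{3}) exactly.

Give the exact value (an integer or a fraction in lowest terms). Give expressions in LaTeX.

Σ = -10909/59049

Ratio r(k) = (6*k - 5)/(3*(6*k - 11)).
Normal form (A,B,C) = (1/3, 1, k - 11/6).
Need (1/3)·f(k+1) − (1)·f(k) = k - 11/6.
Bound: deg f ≤ 1.
A polynomial solution: f(k) = -(3*k - 4)/2.
R(k) = B(k−1)·f(k)/C(k) = -3*(3*k - 4)/(6*k - 11); s_k = R·t_k = (3*k - 4)/3**k.
Δs = (11 - 6*k)/(3*3**k), as required.
Sum = s_(10) − s_(3); s_(10) = 26/59049, s_(3) = 5/27 ⇒ -10909/59049.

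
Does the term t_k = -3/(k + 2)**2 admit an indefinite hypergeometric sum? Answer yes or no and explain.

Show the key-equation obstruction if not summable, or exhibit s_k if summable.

No — the linear system for f has no solution.

t_(k+1)/t_k = (k + 2)**2/(k + 3)**2.
Take A(k)=k**2 + 4*k + 4, B(k)=k**2 + 6*k + 9, C(k)=1.
Key eq: (k**2 + 4*k + 4)·f(k+1) = (k**2 + 4*k + 4)·f(k) + (1).
deg f ≤ 0 (via 2,2,0).
Write f(k) = c0. Then LHS − RHS = -1, requiring -1 = 0: contradictory. No certificate.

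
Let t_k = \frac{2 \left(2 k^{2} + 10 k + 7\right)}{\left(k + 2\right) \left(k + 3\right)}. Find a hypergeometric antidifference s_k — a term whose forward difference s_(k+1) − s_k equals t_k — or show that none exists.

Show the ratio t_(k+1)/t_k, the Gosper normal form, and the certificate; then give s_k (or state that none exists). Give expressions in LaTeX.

s_k = \frac{k \left(4 k + 3\right)}{k + 2}

Ratio r(k) = (k + 2)*(10*k + 2*(k + 1)**2 + 17)/((k + 4)*(2*k**2 + 10*k + 7)).
Take A(k)=k + 2, B(k)=k + 4, C(k)=k**2 + 5*k + 7/2.
Need (k + 2)·f(k+1) − (k + 3)·f(k) = k**2 + 5*k + 7/2.
d = 2 from the (1,1,2) case.
Solving with deg f ≤ 2: f(k) = k*(4*k + 3)/4.
R(k) = B(k−1)·f(k)/C(k) = k*(k + 3)*(4*k + 3)/(2*(2*k**2 + 10*k + 7)); s_k = R·t_k = k*(4*k + 3)/(k + 2).
Δs = 2*(2*k**2 + 10*k + 7)/(k**2 + 5*k + 6), as required.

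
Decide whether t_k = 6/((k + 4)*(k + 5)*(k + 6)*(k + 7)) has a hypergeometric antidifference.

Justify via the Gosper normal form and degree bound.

Yes. s_k = k*(k**2 + 15*k + 74)/(60*(k + 4)*(k + 5)*(k + 6)).

r(k) = (k + 4)/(k + 8) after simplifying.
Take A(k)=k + 4, B(k)=k + 8, C(k)=1.
Key eq: (k + 4)·f(k+1) = (k + 7)·f(k) + (1).
deg f ≤ 3 (via 1,1,0).
Solving with deg f ≤ 3: f(k) = k*(k**2 + 15*k + 74)/360.
R(k) = B(k−1)·f(k)/C(k) = k*(k + 7)*(k**2 + 15*k + 74)/360; s_k = R·t_k = k*(k**2 + 15*k + 74)/(60*(k + 4)*(k + 5)*(k + 6)).
s_(k+1) − s_k = 6/(k**4 + 22*k**3 + 179*k**2 + 638*k + 840) = t_k.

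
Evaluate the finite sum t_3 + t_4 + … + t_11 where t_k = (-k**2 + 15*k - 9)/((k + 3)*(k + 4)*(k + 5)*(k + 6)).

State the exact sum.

Ratio r(k) = -(k + 3)*(15*k - (k + 1)**2 + 6)/((k + 7)*(k**2 - 15*k + 9)).
Take A(k)=k + 3, B(k)=k + 7, C(k)=k**2 - 15*k + 9.
Key eq: (k + 3)·f(k+1) = (k + 6)·f(k) + (k**2 - 15*k + 9).
d = 3 from the (1,1,2) case.
Coefficient equations give f(k) = -k*(k - 4).
Certificate R = B(k−1)f/C = -k*(k - 4)*(k + 6)/(k**2 - 15*k + 9) gives s_k = k*(k - 4)/((k + 3)*(k + 4)*(k + 5)).
Δs = (-k**2 + 15*k - 9)/(k**4 + 18*k**3 + 119*k**2 + 342*k + 360), as required.
Telescoping: Σ = s_(12) − s_(3) = 2/85 − (-1/112) = 309/9520.

Σ = 309/9520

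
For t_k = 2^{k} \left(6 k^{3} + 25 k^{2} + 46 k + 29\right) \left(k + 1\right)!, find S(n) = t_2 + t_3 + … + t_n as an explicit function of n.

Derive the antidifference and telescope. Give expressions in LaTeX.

S(n) = 6 \cdot 2^{n} n^{4} n! + 34 \cdot 2^{n} n^{3} n! + 76 \cdot 2^{n} n^{2} n! + 80 \cdot 2^{n} n n! + 32 \cdot 2^{n} n! - 456

Compute t_(k+1)/t_k: get 2*(6*k**4 + 55*k**3 + 200*k**2 + 334*k + 212)/(6*k**3 + 25*k**2 + 46*k + 29).
Take A(k)=2*k + 4, B(k)=1, C(k)=k**3 + 25*k**2/6 + 23*k/3 + 29/6.
f must satisfy (2*k + 4)·f(k+1) − (1)·f(k) = k**3 + 25*k**2/6 + 23*k/3 + 29/6.
From deg A=1, deg B=0, deg C=3: d=2.
Coefficient equations give f(k) = (3*k**2 + 2*k + 3)/6.
Get s_k = R·t_k = 2**k*(3*k**2 + 2*k + 3)*factorial(k + 1) with R(k) = B(k−1)f(k)/C(k) = (3*k**2 + 2*k + 3)/(6*k**3 + 25*k**2 + 46*k + 29).
s_(k+1) − s_k = 2**k*(6*k**3 + 25*k**2 + 46*k + 29)*factorial(k + 1) = t_k.
Σ_(k=2)^n t_k = s_(n+1) − s_(2) = (2**(n + 1)*(3*n**2 + 8*n + 8)*factorial(n + 2)) − (456), i.e. 6*2**n*n**4*factorial(n) + 34*2**n*n**3*factorial(n) + 76*2**n*n**2*factorial(n) + 80*2**n*n*factorial(n) + 32*2**n*factorial(n) - 456.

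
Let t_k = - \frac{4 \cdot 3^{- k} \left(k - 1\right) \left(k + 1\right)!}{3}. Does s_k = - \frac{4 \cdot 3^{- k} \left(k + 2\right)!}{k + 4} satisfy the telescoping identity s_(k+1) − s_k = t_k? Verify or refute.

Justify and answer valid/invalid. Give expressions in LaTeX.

s_(k+1) = -4*factorial(k + 3)/(3*3**k*(k + 5))
s_(k+1) − s_k = -4*(k**2 + 4*k - 3)*factorial(k + 2)/(3*3**k*(k + 4)*(k + 5))
(s_(k+1) − s_k) − t_k = 8*(k**2 + 3*k - 7)*factorial(k + 1)/(3*3**k*(k + 4)*(k + 5))

Invalid: residual \frac{8 \cdot 3^{- k} \left(k^{2} + 3 k - 7\right) \left(k + 1\right)!}{3 \left(k + 4\right) \left(k + 5\right)} ≠ 0.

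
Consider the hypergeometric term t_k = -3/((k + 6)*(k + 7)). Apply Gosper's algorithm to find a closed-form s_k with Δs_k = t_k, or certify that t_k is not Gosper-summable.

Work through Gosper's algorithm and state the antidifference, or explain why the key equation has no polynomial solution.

Step 1: r(k) = (k + 6)/(k + 8).
Gosper form: A/B · C(k+1)/C(k) with A=k + 6, B=k + 8, C=1.
f must satisfy (k + 6)·f(k+1) − (k + 7)·f(k) = 1.
Bound: deg f ≤ 1.
Solve for f: f(k) = k/6 (degree 1 ≤ 1).
So s_k = (B(k−1)f/C)·t_k = (k*(k + 7)/6)·t_k = -k/(2*k + 12).
Check: Δs_k = -3/(k**2 + 13*k + 42). ✓

s_k = -k/(2*k + 12)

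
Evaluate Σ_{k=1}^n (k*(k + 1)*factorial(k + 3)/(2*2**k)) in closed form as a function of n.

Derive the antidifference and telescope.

Ratio r(k) = k/2 + 3 + 4/k.
Factor: A=k/2 + 2; B=1; C=k**2 + k.
f must satisfy (k/2 + 2)·f(k+1) − (1)·f(k) = k**2 + k.
From deg A=1, deg B=0, deg C=2: d=1.
Coefficient equations give f(k) = 2*(k - 2).
Certificate R = B(k−1)f/C = 2*(k - 2)/(k*(k + 1)) gives s_k = (k - 2)*factorial(k + 3)/2**k.
Check: Δs_k = k*(k + 1)*factorial(k + 3)/(2*2**k). ✓
Evaluate: s_(n+1) = 2**(-n - 1)*(n - 1)*factorial(n + 4); subtract s_(1) = -12 ⇒ S(n) = 12 + n*factorial(n + 4)/(2*2**n) - factorial(n + 4)/(2*2**n).

S(n) = 12 + n*factorial(n + 4)/(2*2**n) - factorial(n + 4)/(2*2**n)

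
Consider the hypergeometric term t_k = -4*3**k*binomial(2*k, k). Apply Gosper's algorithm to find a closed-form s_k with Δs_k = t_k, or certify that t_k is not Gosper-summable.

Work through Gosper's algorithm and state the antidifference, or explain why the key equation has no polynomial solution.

none (Gosper's algorithm certifies no s_k)

The ratio is 6*(2*k + 1)/(k + 1).
Take A(k)=12*k + 6, B(k)=k + 1, C(k)=1.
Key eq: (12*k + 6)·f(k+1) = (k)·f(k) + (1).
Degrees (1,1,0) ⇒ d ≤ -1.
Negative degree bound (-1): no f exists, t_k not Gosper-summable.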